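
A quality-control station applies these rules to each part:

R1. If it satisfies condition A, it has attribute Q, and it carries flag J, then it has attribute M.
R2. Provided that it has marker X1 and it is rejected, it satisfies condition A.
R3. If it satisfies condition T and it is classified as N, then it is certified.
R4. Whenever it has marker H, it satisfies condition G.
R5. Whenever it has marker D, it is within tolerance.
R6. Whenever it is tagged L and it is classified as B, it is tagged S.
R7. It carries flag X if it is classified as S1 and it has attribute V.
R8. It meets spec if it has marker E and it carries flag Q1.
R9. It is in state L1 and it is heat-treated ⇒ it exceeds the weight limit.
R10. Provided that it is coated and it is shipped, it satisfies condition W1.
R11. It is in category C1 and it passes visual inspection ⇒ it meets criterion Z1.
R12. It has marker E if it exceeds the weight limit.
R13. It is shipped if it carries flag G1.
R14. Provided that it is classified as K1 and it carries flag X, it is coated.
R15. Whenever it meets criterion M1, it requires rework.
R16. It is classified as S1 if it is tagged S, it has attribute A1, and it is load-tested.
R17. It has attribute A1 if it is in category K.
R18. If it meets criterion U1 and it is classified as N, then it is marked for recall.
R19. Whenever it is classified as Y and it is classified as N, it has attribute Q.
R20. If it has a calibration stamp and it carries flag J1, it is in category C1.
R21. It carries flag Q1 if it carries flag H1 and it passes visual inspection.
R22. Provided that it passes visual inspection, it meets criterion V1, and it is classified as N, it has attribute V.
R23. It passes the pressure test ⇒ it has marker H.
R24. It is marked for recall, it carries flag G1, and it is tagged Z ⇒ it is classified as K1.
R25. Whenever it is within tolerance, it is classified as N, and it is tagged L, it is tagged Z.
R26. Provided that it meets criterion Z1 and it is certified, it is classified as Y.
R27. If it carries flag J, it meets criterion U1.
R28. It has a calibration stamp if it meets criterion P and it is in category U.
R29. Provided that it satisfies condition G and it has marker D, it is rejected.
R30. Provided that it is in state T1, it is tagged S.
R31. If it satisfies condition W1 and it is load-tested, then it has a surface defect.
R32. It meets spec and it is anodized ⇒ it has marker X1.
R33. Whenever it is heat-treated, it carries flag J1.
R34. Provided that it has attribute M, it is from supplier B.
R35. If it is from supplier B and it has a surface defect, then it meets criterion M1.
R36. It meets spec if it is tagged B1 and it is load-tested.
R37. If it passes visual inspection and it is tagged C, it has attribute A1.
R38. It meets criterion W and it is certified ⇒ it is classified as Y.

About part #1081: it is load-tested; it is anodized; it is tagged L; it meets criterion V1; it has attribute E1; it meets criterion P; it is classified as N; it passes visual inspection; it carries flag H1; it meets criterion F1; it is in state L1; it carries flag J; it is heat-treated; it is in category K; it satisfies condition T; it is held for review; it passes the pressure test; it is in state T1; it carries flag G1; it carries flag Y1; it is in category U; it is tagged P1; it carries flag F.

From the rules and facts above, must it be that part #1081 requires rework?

No

Forward chaining from the given facts derives: is certified, exceeds the weight limit, has marker E, is shipped, has attribute A1, carries flag Q1, has attribute V, has marker H, meets criterion U1, has a calibration stamp, is tagged S, carries flag J1, satisfies condition G, meets spec, is classified as S1, is marked for recall, is in category C1, has marker X1, carries flag X, meets criterion Z1, is classified as Y, has attribute Q.
The only rule concluding "it requires rework" is R15, which needs "it meets criterion M1"; that is never established.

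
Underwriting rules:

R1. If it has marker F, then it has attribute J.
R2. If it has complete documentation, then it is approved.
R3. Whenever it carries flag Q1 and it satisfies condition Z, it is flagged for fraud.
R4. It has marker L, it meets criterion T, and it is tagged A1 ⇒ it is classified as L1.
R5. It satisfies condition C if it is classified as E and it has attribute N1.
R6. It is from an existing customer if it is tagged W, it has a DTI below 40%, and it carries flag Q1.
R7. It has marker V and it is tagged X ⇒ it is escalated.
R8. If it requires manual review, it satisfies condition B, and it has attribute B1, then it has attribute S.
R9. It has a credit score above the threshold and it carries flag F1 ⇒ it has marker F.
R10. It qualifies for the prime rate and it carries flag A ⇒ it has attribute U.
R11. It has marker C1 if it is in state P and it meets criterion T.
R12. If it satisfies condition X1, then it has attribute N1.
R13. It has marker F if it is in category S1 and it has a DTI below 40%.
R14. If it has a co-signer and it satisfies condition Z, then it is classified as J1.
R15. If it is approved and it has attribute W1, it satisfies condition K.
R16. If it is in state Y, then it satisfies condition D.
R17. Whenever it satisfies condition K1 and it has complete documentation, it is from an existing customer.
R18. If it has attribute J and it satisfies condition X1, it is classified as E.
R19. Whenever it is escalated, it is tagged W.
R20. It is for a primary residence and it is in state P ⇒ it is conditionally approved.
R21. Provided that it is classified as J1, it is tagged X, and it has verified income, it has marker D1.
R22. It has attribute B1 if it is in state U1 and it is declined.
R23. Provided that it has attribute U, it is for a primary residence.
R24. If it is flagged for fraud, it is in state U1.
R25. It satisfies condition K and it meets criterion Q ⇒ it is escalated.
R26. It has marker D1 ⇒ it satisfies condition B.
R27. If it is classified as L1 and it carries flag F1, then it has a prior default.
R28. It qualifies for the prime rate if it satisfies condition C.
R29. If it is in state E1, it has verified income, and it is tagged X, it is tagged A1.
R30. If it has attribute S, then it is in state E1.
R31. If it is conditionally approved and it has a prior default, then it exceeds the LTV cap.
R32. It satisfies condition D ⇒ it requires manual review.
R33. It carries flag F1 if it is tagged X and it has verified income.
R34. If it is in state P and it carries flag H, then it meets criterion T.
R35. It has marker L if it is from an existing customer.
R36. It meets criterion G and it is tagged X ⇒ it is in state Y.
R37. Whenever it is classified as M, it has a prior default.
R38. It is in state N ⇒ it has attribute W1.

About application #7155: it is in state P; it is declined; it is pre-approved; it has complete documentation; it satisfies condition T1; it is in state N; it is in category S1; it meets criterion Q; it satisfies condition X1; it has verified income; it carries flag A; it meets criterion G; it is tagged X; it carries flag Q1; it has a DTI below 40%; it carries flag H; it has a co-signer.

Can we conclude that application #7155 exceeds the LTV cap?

No

Forward chaining from the given facts derives: is approved, has attribute N1, has marker F, carries flag F1, meets criterion T, is in state Y, has attribute W1, has attribute J, has marker C1, satisfies condition K, satisfies condition D, is classified as E, is escalated, requires manual review, satisfies condition C, is tagged W, qualifies for the prime rate, is from an existing customer, has attribute U, is for a primary residence, has marker L, is conditionally approved.
The only rule concluding "it exceeds the LTV cap" is R31, which needs "it has a prior default"; that is never established.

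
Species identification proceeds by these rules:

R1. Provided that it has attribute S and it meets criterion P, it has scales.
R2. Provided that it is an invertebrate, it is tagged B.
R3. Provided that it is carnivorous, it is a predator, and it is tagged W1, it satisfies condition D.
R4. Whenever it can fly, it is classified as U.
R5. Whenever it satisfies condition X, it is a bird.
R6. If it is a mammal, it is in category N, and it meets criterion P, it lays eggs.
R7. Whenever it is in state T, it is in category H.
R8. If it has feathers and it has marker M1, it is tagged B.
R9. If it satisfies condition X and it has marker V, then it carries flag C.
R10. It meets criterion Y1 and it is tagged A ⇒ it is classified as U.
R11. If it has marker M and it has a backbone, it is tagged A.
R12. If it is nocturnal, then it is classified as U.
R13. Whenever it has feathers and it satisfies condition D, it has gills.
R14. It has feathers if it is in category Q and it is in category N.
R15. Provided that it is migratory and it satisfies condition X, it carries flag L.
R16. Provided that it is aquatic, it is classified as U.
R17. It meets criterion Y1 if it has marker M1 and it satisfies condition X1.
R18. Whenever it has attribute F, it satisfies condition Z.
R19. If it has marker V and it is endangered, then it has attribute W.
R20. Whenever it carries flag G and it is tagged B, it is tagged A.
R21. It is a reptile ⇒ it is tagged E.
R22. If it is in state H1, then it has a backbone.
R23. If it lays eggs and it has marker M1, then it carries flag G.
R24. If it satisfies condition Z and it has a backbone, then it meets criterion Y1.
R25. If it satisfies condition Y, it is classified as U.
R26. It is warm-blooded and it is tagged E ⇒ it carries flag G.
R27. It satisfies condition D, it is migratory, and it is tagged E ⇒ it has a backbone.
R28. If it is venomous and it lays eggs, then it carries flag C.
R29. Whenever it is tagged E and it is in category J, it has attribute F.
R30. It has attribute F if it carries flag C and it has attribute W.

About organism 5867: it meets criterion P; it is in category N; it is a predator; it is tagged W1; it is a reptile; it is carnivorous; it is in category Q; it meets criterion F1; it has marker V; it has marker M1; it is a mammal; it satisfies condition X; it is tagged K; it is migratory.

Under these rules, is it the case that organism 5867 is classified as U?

Forward chaining from the given facts derives: satisfies condition D, is a bird, lays eggs, carries flag C, has feathers, carries flag L, is tagged E, carries flag G, has a backbone, is tagged B, has gills, is tagged A.
Rules concluding "it is classified as U": R4 needs "it can fly"; R10 needs "it meets criterion Y1"; R12 needs "it is nocturnal"; R16 needs "it is aquatic"; R25 needs "it satisfies condition Y" — none of these are established.

No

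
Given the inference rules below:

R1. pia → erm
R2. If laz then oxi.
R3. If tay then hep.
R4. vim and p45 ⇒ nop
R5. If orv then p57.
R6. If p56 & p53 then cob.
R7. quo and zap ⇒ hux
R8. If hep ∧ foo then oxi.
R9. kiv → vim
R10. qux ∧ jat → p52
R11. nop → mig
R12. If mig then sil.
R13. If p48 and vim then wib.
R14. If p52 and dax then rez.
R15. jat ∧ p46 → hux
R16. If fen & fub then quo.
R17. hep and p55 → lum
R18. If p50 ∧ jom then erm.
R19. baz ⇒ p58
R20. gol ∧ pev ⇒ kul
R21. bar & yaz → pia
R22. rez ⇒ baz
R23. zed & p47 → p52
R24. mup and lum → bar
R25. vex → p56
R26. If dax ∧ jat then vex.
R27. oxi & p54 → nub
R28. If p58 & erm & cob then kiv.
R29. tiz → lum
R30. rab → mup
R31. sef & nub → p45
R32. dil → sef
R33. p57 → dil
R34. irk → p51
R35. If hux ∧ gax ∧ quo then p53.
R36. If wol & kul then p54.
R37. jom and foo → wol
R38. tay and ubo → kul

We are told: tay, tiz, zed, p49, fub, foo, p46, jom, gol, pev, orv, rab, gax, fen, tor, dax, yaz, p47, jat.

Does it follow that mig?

hep  (by R3: tay)
p57  (by R5: orv)
oxi  (by R8: hep, foo)
hux  (by R15: jat, p46)
quo  (by R16: fen, fub)
kul  (by R20: gol, pev)
p52  (by R23: zed, p47)
vex  (by R26: dax, jat)
lum  (by R29: tiz)
mup  (by R30: rab)
dil  (by R33: p57)
p53  (by R35: hux, gax, quo)
wol  (by R37: jom, foo)
rez  (by R14: p52, dax)
baz  (by R22: rez)
bar  (by R24: mup, lum)
p56  (by R25: vex)
sef  (by R32: dil)
p54  (by R36: wol, kul)
cob  (by R6: p56, p53)
p58  (by R19: baz)
pia  (by R21: bar, yaz)
nub  (by R27: oxi, p54)
p45  (by R31: sef, nub)
erm  (by R1: pia)
kiv  (by R28: p58, erm, cob)
vim  (by R9: kiv)
nop  (by R4: vim, p45)
mig  (by R11: nop)

Yes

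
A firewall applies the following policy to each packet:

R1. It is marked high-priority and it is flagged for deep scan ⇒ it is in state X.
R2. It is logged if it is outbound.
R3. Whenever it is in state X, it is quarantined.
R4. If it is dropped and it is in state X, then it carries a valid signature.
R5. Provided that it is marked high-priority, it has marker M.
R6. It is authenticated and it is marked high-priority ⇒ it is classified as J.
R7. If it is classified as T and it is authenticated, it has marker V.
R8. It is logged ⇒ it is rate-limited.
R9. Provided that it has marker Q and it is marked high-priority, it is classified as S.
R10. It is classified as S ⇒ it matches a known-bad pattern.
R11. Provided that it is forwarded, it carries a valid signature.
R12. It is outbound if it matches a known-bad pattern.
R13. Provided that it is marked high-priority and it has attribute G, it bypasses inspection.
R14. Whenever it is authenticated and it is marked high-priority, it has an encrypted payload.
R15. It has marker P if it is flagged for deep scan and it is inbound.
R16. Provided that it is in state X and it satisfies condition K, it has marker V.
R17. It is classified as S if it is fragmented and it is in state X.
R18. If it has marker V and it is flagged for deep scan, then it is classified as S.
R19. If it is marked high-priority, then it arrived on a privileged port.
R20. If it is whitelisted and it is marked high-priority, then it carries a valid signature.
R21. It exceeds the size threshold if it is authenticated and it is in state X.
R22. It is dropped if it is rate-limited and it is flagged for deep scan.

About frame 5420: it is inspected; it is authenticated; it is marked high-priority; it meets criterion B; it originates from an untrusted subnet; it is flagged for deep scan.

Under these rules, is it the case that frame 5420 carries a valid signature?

No

Forward chaining from the given facts derives: is in state X, is quarantined, has marker M, is classified as J, has an encrypted payload, arrived on a privileged port, exceeds the size threshold.
Rules concluding "it carries a valid signature": R4 needs "it is dropped"; R11 needs "it is forwarded"; R20 needs "it is whitelisted" — none of these are established.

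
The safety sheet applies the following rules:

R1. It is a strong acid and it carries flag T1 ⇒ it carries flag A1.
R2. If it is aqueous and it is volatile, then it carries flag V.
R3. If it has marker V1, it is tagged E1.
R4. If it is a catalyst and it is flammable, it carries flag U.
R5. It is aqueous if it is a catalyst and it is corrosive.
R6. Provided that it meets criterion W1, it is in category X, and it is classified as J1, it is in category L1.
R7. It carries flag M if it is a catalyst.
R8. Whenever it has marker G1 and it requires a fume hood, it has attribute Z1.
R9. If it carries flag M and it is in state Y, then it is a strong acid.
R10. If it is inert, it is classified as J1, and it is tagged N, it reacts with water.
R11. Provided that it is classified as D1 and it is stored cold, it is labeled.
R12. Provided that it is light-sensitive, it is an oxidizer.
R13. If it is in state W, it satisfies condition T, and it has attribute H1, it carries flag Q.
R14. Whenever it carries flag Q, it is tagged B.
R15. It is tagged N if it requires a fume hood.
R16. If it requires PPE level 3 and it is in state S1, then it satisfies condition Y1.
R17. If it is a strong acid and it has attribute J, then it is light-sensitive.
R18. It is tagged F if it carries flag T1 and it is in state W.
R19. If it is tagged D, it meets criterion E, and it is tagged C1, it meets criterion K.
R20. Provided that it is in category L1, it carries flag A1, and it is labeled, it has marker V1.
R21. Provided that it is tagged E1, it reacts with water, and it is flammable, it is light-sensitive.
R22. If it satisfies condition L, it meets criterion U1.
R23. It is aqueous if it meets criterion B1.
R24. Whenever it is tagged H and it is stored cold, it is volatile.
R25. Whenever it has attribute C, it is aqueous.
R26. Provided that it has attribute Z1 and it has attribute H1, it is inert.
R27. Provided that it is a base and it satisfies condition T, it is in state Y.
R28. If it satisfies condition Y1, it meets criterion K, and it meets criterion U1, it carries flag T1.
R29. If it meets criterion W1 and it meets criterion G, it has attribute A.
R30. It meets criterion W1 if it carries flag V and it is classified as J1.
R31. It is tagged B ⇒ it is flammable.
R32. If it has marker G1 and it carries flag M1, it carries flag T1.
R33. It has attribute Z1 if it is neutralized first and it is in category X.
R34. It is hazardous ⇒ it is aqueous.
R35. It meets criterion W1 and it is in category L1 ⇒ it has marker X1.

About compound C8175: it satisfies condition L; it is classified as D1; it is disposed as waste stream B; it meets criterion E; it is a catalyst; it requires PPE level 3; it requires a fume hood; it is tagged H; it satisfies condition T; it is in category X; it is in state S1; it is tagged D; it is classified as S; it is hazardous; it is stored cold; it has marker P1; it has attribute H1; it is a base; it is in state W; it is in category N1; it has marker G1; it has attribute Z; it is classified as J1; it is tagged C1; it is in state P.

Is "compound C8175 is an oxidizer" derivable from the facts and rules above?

Yes

By R7 (it is a catalyst): it carries flag M.
By R8 (it has marker G1, it requires a fume hood): it has attribute Z1.
By R11 (it is classified as D1, it is stored cold): it is labeled.
By R13 (it is in state W, it satisfies condition T, it has attribute H1): it carries flag Q.
By R14 (it carries flag Q): it is tagged B.
By R15 (it requires a fume hood): it is tagged N.
By R16 (it requires PPE level 3, it is in state S1): it satisfies condition Y1.
By R19 (it is tagged D, it meets criterion E, it is tagged C1): it meets criterion K.
By R22 (it satisfies condition L): it meets criterion U1.
By R24 (it is tagged H, it is stored cold): it is volatile.
By R26 (it has attribute Z1, it has attribute H1): it is inert.
By R27 (it is a base, it satisfies condition T): it is in state Y.
By R28 (it satisfies condition Y1, it meets criterion K, it meets criterion U1): it carries flag T1.
By R31 (it is tagged B): it is flammable.
By R34 (it is hazardous): it is aqueous.
By R2 (it is aqueous, it is volatile): it carries flag V.
By R9 (it carries flag M, it is in state Y): it is a strong acid.
By R10 (it is inert, it is classified as J1, it is tagged N): it reacts with water.
By R30 (it carries flag V, it is classified as J1): it meets criterion W1.
By R1 (it is a strong acid, it carries flag T1): it carries flag A1.
By R6 (it meets criterion W1, it is in category X, it is classified as J1): it is in category L1.
By R20 (it is in category L1, it carries flag A1, it is labeled): it has marker V1.
By R3 (it has marker V1): it is tagged E1.
By R21 (it is tagged E1, it reacts with water, it is flammable): it is light-sensitive.
By R12 (it is light-sensitive): it is an oxidizer.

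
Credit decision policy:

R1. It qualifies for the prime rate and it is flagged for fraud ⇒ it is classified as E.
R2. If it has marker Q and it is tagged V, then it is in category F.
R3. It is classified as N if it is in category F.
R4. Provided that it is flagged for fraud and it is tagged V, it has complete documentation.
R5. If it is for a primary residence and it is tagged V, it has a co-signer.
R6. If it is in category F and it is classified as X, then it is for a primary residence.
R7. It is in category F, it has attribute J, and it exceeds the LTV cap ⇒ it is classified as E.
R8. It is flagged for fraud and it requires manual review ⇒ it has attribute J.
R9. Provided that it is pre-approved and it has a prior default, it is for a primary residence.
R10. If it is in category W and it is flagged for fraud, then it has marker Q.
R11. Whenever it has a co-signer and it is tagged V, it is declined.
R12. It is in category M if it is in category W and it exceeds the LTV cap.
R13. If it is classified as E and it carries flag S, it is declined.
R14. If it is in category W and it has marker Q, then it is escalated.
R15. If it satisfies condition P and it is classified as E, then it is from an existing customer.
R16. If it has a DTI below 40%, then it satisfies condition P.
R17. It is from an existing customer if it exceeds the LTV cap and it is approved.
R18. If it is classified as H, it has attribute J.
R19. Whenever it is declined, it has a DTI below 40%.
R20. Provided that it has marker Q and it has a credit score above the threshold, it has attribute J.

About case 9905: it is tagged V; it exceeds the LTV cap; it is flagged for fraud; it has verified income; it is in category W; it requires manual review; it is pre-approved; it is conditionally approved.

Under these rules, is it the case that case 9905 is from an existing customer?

Forward chaining from the given facts derives: has complete documentation, has attribute J, has marker Q, is in category M, is escalated, is in category F, is classified as N, is classified as E.
Rules concluding "it is from an existing customer": R15 needs "it satisfies condition P"; R17 needs "it is approved" — none of these are established.

No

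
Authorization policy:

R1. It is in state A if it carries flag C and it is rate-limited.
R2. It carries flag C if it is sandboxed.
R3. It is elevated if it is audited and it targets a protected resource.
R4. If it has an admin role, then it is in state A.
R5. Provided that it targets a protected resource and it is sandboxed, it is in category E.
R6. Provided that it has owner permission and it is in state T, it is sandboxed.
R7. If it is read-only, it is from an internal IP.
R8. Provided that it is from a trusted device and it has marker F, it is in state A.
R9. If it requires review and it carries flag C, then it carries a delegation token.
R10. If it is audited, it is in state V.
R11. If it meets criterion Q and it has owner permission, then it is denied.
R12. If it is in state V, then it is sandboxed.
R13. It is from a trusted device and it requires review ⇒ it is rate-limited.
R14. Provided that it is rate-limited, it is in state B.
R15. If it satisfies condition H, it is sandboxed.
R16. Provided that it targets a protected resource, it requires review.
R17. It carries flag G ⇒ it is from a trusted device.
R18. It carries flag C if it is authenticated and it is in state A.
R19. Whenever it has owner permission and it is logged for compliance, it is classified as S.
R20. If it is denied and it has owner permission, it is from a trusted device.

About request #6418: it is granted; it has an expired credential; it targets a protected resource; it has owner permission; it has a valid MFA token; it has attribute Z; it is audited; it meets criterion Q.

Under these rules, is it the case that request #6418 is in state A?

By R10 (it is audited): it is in state V.
By R11 (it meets criterion Q, it has owner permission): it is denied.
By R12 (it is in state V): it is sandboxed.
By R16 (it targets a protected resource): it requires review.
By R20 (it is denied, it has owner permission): it is from a trusted device.
By R2 (it is sandboxed): it carries flag C.
By R13 (it is from a trusted device, it requires review): it is rate-limited.
By R1 (it carries flag C, it is rate-limited): it is in state A.

Yes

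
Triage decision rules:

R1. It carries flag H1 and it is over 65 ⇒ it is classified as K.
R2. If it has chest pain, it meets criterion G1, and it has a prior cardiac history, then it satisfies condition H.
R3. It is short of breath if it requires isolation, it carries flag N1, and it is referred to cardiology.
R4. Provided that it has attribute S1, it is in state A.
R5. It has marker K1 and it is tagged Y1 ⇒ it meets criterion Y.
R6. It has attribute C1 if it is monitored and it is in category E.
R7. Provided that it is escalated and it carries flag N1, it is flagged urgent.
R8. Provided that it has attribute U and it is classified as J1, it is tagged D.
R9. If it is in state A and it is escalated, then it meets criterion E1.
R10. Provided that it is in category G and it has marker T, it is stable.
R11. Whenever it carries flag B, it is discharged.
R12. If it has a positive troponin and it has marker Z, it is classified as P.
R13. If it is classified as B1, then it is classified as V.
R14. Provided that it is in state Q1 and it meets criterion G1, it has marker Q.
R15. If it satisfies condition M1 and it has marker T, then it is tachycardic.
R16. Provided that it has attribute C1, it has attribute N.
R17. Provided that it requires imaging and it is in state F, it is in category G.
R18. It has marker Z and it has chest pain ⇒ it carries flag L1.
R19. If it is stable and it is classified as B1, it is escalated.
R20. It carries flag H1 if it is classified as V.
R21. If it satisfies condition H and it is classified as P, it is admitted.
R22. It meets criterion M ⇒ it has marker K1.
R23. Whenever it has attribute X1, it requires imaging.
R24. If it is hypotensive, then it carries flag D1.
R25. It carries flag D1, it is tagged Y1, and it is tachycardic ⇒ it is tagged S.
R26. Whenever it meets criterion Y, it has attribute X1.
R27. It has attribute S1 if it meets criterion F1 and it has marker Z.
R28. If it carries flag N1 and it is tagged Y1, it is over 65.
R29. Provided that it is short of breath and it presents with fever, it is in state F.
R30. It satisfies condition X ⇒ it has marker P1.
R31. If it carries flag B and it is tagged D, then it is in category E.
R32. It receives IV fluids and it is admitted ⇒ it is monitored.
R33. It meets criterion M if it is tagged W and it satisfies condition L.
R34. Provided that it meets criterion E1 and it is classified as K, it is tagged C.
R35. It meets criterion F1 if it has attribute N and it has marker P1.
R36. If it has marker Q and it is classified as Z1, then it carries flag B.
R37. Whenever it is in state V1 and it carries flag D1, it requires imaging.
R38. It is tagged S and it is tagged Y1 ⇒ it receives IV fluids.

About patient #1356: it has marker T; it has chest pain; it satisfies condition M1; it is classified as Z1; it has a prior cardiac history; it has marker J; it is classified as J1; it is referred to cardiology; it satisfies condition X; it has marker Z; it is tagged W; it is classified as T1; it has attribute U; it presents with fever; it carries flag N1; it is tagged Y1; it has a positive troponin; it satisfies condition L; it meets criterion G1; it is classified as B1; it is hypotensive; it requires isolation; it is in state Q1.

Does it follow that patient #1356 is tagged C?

Yes

By R2 (it has chest pain, it meets criterion G1, it has a prior cardiac history): it satisfies condition H.
By R3 (it requires isolation, it carries flag N1, it is referred to cardiology): it is short of breath.
By R8 (it has attribute U, it is classified as J1): it is tagged D.
By R12 (it has a positive troponin, it has marker Z): it is classified as P.
By R13 (it is classified as B1): it is classified as V.
By R14 (it is in state Q1, it meets criterion G1): it has marker Q.
By R15 (it satisfies condition M1, it has marker T): it is tachycardic.
By R20 (it is classified as V): it carries flag H1.
By R21 (it satisfies condition H, it is classified as P): it is admitted.
By R24 (it is hypotensive): it carries flag D1.
By R25 (it carries flag D1, it is tagged Y1, it is tachycardic): it is tagged S.
By R28 (it carries flag N1, it is tagged Y1): it is over 65.
By R29 (it is short of breath, it presents with fever): it is in state F.
By R30 (it satisfies condition X): it has marker P1.
By R33 (it is tagged W, it satisfies condition L): it meets criterion M.
By R36 (it has marker Q, it is classified as Z1): it carries flag B.
By R38 (it is tagged S, it is tagged Y1): it receives IV fluids.
By R1 (it carries flag H1, it is over 65): it is classified as K.
By R22 (it meets criterion M): it has marker K1.
By R31 (it carries flag B, it is tagged D): it is in category E.
By R32 (it receives IV fluids, it is admitted): it is monitored.
By R5 (it has marker K1, it is tagged Y1): it meets criterion Y.
By R6 (it is monitored, it is in category E): it has attribute C1.
By R16 (it has attribute C1): it has attribute N.
By R26 (it meets criterion Y): it has attribute X1.
By R35 (it has attribute N, it has marker P1): it meets criterion F1.
By R23 (it has attribute X1): it requires imaging.
By R27 (it meets criterion F1, it has marker Z): it has attribute S1.
By R4 (it has attribute S1): it is in state A.
By R17 (it requires imaging, it is in state F): it is in category G.
By R10 (it is in category G, it has marker T): it is stable.
By R19 (it is stable, it is classified as B1): it is escalated.
By R9 (it is in state A, it is escalated): it meets criterion E1.
By R34 (it meets criterion E1, it is classified as K): it is tagged C.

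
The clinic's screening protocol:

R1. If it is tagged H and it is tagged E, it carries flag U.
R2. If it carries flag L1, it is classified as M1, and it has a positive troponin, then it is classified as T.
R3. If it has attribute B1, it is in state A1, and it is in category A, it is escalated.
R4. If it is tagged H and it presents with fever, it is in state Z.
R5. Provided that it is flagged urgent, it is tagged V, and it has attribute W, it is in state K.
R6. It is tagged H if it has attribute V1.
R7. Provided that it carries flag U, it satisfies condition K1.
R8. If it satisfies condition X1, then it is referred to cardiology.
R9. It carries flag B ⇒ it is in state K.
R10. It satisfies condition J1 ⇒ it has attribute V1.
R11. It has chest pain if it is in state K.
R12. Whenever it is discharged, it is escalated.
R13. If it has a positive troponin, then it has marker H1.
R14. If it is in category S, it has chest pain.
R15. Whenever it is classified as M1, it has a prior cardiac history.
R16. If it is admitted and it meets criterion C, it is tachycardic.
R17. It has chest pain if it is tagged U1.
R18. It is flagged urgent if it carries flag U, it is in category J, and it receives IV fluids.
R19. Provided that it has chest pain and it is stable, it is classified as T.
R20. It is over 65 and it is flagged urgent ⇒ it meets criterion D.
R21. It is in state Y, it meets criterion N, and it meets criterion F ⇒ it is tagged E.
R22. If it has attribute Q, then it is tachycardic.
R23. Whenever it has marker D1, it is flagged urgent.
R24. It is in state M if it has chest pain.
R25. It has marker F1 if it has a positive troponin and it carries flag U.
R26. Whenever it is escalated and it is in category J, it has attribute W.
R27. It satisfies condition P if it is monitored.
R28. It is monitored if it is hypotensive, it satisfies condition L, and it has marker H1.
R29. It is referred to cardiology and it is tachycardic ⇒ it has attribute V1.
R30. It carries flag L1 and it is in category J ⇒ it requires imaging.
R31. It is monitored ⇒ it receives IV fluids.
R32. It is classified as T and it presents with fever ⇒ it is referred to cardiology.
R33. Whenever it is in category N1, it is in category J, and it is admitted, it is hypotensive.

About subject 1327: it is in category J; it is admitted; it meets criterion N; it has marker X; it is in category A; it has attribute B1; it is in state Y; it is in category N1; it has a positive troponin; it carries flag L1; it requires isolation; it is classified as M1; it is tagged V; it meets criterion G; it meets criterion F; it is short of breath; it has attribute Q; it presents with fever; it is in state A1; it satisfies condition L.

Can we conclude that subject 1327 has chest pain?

By R2 (it carries flag L1, it is classified as M1, it has a positive troponin): it is classified as T.
By R3 (it has attribute B1, it is in state A1, it is in category A): it is escalated.
By R13 (it has a positive troponin): it has marker H1.
By R21 (it is in state Y, it meets criterion N, it meets criterion F): it is tagged E.
By R22 (it has attribute Q): it is tachycardic.
By R26 (it is escalated, it is in category J): it has attribute W.
By R32 (it is classified as T, it presents with fever): it is referred to cardiology.
By R33 (it is in category N1, it is in category J, it is admitted): it is hypotensive.
By R28 (it is hypotensive, it satisfies condition L, it has marker H1): it is monitored.
By R29 (it is referred to cardiology, it is tachycardic): it has attribute V1.
By R31 (it is monitored): it receives IV fluids.
By R6 (it has attribute V1): it is tagged H.
By R1 (it is tagged H, it is tagged E): it carries flag U.
By R18 (it carries flag U, it is in category J, it receives IV fluids): it is flagged urgent.
By R5 (it is flagged urgent, it is tagged V, it has attribute W): it is in state K.
By R11 (it is in state K): it has chest pain.

Yes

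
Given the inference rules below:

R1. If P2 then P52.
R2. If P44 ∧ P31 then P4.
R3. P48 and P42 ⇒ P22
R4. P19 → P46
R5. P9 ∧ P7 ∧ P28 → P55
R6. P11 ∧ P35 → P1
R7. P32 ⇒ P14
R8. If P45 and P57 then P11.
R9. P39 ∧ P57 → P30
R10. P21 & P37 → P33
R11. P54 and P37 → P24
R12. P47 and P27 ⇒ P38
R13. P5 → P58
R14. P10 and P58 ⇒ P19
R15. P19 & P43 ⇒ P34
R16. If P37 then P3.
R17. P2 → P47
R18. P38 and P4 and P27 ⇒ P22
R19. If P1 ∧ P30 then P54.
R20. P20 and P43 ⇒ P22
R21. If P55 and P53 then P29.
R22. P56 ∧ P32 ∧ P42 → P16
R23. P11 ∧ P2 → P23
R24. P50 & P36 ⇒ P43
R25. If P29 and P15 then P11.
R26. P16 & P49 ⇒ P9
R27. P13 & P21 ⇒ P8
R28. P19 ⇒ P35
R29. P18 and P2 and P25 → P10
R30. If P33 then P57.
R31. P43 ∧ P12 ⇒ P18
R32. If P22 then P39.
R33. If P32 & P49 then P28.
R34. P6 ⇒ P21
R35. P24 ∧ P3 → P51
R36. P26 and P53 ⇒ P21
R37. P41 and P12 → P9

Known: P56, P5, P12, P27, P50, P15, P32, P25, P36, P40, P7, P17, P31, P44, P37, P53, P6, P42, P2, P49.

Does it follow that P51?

P4  (by R2: P44, P31)
P58  (by R13: P5)
P3  (by R16: P37)
P47  (by R17: P2)
P16  (by R22: P56, P32, P42)
P43  (by R24: P50, P36)
P9  (by R26: P16, P49)
P18  (by R31: P43, P12)
P28  (by R33: P32, P49)
P21  (by R34: P6)
P55  (by R5: P9, P7, P28)
P33  (by R10: P21, P37)
P38  (by R12: P47, P27)
P22  (by R18: P38, P4, P27)
P29  (by R21: P55, P53)
P11  (by R25: P29, P15)
P10  (by R29: P18, P2, P25)
P57  (by R30: P33)
P39  (by R32: P22)
P30  (by R9: P39, P57)
P19  (by R14: P10, P58)
P35  (by R28: P19)
P1  (by R6: P11, P35)
P54  (by R19: P1, P30)
P24  (by R11: P54, P37)
P51  (by R35: P24, P3)

Yes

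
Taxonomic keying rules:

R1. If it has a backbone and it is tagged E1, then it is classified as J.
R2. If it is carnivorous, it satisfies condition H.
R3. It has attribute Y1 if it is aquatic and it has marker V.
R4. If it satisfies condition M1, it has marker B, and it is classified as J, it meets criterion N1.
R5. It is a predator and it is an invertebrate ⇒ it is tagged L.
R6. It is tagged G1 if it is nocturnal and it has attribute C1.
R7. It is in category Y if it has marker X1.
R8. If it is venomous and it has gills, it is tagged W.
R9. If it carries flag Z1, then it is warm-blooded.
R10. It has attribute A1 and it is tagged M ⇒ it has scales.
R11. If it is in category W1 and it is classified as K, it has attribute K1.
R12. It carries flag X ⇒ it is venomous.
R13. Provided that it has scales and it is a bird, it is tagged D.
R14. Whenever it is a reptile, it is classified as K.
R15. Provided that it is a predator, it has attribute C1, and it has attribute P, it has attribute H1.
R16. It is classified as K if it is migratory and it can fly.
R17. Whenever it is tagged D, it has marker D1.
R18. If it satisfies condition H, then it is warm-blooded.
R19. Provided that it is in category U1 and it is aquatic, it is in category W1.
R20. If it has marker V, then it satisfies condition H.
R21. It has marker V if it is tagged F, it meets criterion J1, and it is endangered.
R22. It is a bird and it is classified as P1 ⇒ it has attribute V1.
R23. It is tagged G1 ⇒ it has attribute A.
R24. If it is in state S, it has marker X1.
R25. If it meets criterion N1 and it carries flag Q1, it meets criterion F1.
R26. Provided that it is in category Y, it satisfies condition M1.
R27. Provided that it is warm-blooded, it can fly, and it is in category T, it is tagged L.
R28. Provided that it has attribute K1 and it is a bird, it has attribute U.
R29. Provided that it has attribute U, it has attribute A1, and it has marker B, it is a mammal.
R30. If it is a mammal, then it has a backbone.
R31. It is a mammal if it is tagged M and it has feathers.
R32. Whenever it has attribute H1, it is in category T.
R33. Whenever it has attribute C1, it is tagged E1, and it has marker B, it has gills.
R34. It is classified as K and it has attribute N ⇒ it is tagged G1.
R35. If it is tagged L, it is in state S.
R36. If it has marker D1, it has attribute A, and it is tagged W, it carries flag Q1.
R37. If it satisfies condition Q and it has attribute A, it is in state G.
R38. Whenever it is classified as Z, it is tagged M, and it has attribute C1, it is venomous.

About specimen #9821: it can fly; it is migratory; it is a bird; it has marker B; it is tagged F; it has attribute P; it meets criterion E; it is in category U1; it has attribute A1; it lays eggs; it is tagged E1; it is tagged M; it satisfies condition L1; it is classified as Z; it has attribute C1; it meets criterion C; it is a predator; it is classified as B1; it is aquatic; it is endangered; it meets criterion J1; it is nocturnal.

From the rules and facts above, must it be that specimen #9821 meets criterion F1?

By R6 (it is nocturnal, it has attribute C1): it is tagged G1.
By R10 (it has attribute A1, it is tagged M): it has scales.
By R13 (it has scales, it is a bird): it is tagged D.
By R15 (it is a predator, it has attribute C1, it has attribute P): it has attribute H1.
By R16 (it is migratory, it can fly): it is classified as K.
By R17 (it is tagged D): it has marker D1.
By R19 (it is in category U1, it is aquatic): it is in category W1.
By R21 (it is tagged F, it meets criterion J1, it is endangered): it has marker V.
By R23 (it is tagged G1): it has attribute A.
By R32 (it has attribute H1): it is in category T.
By R33 (it has attribute C1, it is tagged E1, it has marker B): it has gills.
By R38 (it is classified as Z, it is tagged M, it has attribute C1): it is venomous.
By R8 (it is venomous, it has gills): it is tagged W.
By R11 (it is in category W1, it is classified as K): it has attribute K1.
By R20 (it has marker V): it satisfies condition H.
By R28 (it has attribute K1, it is a bird): it has attribute U.
By R29 (it has attribute U, it has attribute A1, it has marker B): it is a mammal.
By R30 (it is a mammal): it has a backbone.
By R36 (it has marker D1, it has attribute A, it is tagged W): it carries flag Q1.
By R1 (it has a backbone, it is tagged E1): it is classified as J.
By R18 (it satisfies condition H): it is warm-blooded.
By R27 (it is warm-blooded, it can fly, it is in category T): it is tagged L.
By R35 (it is tagged L): it is in state S.
By R24 (it is in state S): it has marker X1.
By R7 (it has marker X1): it is in category Y.
By R26 (it is in category Y): it satisfies condition M1.
By R4 (it satisfies condition M1, it has marker B, it is classified as J): it meets criterion N1.
By R25 (it meets criterion N1, it carries flag Q1): it meets criterion F1.

Yes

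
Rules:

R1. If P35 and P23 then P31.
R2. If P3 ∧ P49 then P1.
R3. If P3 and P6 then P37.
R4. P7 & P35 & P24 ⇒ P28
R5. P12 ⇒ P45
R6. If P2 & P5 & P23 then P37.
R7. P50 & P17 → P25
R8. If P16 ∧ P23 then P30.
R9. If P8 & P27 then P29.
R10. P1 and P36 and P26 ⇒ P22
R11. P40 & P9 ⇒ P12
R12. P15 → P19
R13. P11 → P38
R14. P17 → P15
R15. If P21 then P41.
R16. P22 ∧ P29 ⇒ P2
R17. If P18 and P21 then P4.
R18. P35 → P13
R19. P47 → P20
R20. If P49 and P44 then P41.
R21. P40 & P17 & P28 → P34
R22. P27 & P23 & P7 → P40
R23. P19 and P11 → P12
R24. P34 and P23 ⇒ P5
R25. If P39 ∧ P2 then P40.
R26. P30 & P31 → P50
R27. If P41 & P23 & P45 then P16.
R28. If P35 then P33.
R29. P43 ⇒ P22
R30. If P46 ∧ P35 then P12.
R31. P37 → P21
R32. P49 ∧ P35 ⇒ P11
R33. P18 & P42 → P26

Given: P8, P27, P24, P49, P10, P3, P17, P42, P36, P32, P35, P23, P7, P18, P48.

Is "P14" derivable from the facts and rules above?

Forward chaining from the given facts derives: P31, P1, P28, P29, P15, P13, P40, P33, P11, P26, P22, P19, P38, P2, P34, P12, P5, P45, P37, P21, P41, P4, P16, P30, P50, P25.
No rule has P14 as its conclusion, and it is not among the given facts.

No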